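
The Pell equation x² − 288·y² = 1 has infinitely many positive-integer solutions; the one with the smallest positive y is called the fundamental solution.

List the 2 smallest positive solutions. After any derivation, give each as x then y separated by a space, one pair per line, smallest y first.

[16; 1,32] for √288; ℓ=2 ⇒ convergent index 1
i=0: a=16 ⇒ p=16, q=1
i=1: a=1 ⇒ p=17, q=1
fundamental: x₁=17, y₁=1  (since 289 − 288·1 = 1)
(x_2, y_2) = (17·17 + 288·1·1, 17·1 + 1·17) = (577, 34)

17 1
577 34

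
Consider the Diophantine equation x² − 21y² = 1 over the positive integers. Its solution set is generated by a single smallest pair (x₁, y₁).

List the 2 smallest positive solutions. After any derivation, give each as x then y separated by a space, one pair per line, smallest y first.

√21 = [4; 1,1,2,1,1,8, …], period ℓ=6 (even) → k=5
step 0: (4, 1)  from 4·(1,0) + (0,1)
step 1: (5, 1)  from 1·(4,1) + (1,0)
step 2: (9, 2)  from 1·(5,1) + (4,1)
step 3: (23, 5)  from 2·(9,2) + (5,1)
step 4: (32, 7)  from 1·(23,5) + (9,2)
step 5: (55, 12)  from 1·(32,7) + (23,5)
fundamental: x₁=55, y₁=12  (since 3025 − 21·144 = 1)
(x_2, y_2) = (55·55 + 21·12·12, 55·12 + 12·55) = (6049, 1320)

55 12
6049 1320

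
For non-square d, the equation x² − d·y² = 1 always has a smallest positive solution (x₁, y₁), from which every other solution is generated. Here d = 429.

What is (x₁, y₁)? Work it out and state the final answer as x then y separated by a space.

√429 = [20; 1,2,2,9,1,12,1,9,2,2,1,40, …], period ℓ=12 (even) → k=11
k=0  a_k=20  p_k/q_k = 20/1
k=1  a_k=1  p_k/q_k = 21/1
…
k=4  a_k=9  p_k/q_k = 1367/66
k=5  a_k=1  p_k/q_k = 1512/73
k=6  a_k=12  p_k/q_k = 19511/942
…
k=9  a_k=2  p_k/q_k = 438459/21169
k=10  a_k=2  p_k/q_k = 1085636/52415
k=11  a_k=1  p_k/q_k = 1524095/73584
→ (1524095, 73584).  Check: 1524095²=2322865569025, 429·73584²=2322865569024, difference 1.

1524095 73584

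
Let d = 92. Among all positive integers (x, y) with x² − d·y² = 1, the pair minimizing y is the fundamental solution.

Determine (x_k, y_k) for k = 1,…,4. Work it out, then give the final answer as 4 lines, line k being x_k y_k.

d=92: √d = [9; 1,1,2,4,2,1,1,18] (ℓ=8, even), read p_7/q_7
step 0: (9, 1)  from 9·(1,0) + (0,1)
step 1: (10, 1)  from 1·(9,1) + (1,0)
…
step 4: (211, 22)  from 4·(48,5) + (19,2)
…
step 6: (681, 71)  from 1·(470,49) + (211,22)
step 7: (1151, 120)  from 1·(681,71) + (470,49)
(x₁, y₁) = (1151, 120);  1151² − 92·120² = 1 ✓
k=2:  x_2 = 1151·1151+92·120·120 = 2649601,  y_2 = 1151·120+120·1151 = 276240
k=3:  x_3 = 1151·2649601+92·120·276240 = 6099380351,  y_3 = 1151·276240+120·2649601 = 635904360
k=4:  x_4 = 1151·6099380351+92·120·635904360 = 14040770918401,  y_4 = 1151·635904360+120·6099380351 = 1463851560480

1151 120
2649601 276240
6099380351 635904360
14040770918401 1463851560480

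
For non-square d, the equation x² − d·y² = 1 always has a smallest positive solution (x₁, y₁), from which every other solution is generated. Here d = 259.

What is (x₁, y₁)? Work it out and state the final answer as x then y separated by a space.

847225 52644

[16; 10,1,2,3,4,3,2,1,10,32] for √259; ℓ=10 ⇒ convergent index 9
k=0  a_k=16  p_k/q_k = 16/1
…
k=2  a_k=1  p_k/q_k = 177/11
k=3  a_k=2  p_k/q_k = 515/32
k=4  a_k=3  p_k/q_k = 1722/107
…
k=6  a_k=3  p_k/q_k = 23931/1487
…
k=8  a_k=1  p_k/q_k = 79196/4921
k=9  a_k=10  p_k/q_k = 847225/52644
→ (847225, 52644).  Check: 847225²=717790200625, 259·52644²=717790200624, difference 1.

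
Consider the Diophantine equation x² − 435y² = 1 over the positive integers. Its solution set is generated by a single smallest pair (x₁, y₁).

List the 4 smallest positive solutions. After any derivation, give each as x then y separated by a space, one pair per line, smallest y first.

146 7
42631 2044
12448106 596841
3634804321 174275528

√435 = [20; 1,5,1,40, …], period ℓ=4 (even) → k=3
step 0: (20, 1)  from 20·(1,0) + (0,1)
…
step 2: (125, 6)  from 5·(21,1) + (20,1)
step 3: (146, 7)  from 1·(125,6) + (21,1)
fundamental: x₁=146, y₁=7  (since 21316 − 435·49 = 1)
k=2:  x_2 = 146·146+435·7·7 = 42631,  y_2 = 146·7+7·146 = 2044
k=3:  x_3 = 146·42631+435·7·2044 = 12448106,  y_3 = 146·2044+7·42631 = 596841
k=4:  x_4 = 146·12448106+435·7·596841 = 3634804321,  y_4 = 146·596841+7·12448106 = 174275528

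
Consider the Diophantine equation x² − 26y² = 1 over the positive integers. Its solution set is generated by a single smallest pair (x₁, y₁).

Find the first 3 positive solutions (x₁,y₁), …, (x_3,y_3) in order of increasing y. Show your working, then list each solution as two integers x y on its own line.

51 10
5201 1020
530451 104030

d=26: √d = [5; 10] (ℓ=1, odd), read p_1/q_1
i=0: a=5 ⇒ p=5, q=1
i=1: a=10 ⇒ p=51, q=10
(x₁, y₁) = (51, 10);  51² − 26·10² = 1 ✓
k=2:  x_2 = 51·51+26·10·10 = 5201,  y_2 = 51·10+10·51 = 1020
k=3:  x_3 = 51·5201+26·10·1020 = 530451,  y_3 = 51·1020+10·5201 = 104030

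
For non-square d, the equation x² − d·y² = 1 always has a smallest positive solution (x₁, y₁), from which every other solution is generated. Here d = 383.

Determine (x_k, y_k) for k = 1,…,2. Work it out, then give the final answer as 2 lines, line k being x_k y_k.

[19; 1,1,3,19,3,1,1,38] for √383; ℓ=8 ⇒ convergent index 7
k=0  a_k=19  p_k/q_k = 19/1
k=1  a_k=1  p_k/q_k = 20/1
k=2  a_k=1  p_k/q_k = 39/2
k=3  a_k=3  p_k/q_k = 137/7
…
k=5  a_k=3  p_k/q_k = 8063/412
k=6  a_k=1  p_k/q_k = 10705/547
k=7  a_k=1  p_k/q_k = 18768/959
(x₁, y₁) = (18768, 959);  18768² − 383·959² = 1 ✓
k=2:  x_2 = 18768·18768+383·959·959 = 704475647,  y_2 = 18768·959+959·18768 = 35997024

18768 959
704475647 35997024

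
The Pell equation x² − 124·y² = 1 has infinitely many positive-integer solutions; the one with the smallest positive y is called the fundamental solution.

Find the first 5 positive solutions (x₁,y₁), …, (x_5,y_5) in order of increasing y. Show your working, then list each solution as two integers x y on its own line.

[11; 7,2,1,1,1,…,2,7,22] for √124; ℓ=16 ⇒ convergent index 15
step 0: (11, 1)  from 11·(1,0) + (0,1)
…
step 2: (167, 15)  from 2·(78,7) + (11,1)
…
step 5: (657, 59)  from 1·(412,37) + (245,22)
step 6: (2383, 214)  from 3·(657,59) + (412,37)
…
step 9: (17583, 1579)  from 1·(14543,1306) + (3040,273)
…
step 13: (237042, 21287)  from 1·(152167,13665) + (84875,7622)
step 14: (626251, 56239)  from 2·(237042,21287) + (152167,13665)
step 15: (4620799, 414960)  from 7·(626251,56239) + (237042,21287)
fundamental: x₁=4620799, y₁=414960  (since 21351783398401 − 124·172191801600 = 1)
n=2: (4620799,414960)∘(4620799,414960) = (4620799·4620799+124·414960·414960, 4620799·414960+414960·4620799) = (42703566796801,3834893506080)
n=3: (42703566796801,3834893506080)∘(4620799,414960) = (4620799·42703566796801+124·414960·3834893506080, 4620799·3834893506080+414960·42703566796801) = (394649197502177907199,35440544156001500880)
n=4: (394649197502177907199,35440544156001500880)∘(4620799,414960) = (4620799·394649197502177907199+124·414960·35440544156001500880, 4620799·35440544156001500880+414960·394649197502177907199) = (3647189234337689639247667201,327527261991011323636100160)
n=5: (3647189234337689639247667201,327527261991011323636100160)∘(4620799,414960) = (4620799·3647189234337689639247667201+124·414960·327527261991011323636100160, 4620799·327527261991011323636100160+414960·3647189234337689639247667201) = (33705856733676329245494460531519999,3026875289361570825948579964954800)

4620799 414960
42703566796801 3834893506080
394649197502177907199 35440544156001500880
3647189234337689639247667201 327527261991011323636100160
33705856733676329245494460531519999 3026875289361570825948579964954800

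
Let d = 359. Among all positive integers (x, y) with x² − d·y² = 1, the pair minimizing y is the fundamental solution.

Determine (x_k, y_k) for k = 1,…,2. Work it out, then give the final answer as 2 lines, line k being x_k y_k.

[18; 1,17,1,36] for √359; ℓ=4 ⇒ convergent index 3
step 0: (18, 1)  from 18·(1,0) + (0,1)
step 1: (19, 1)  from 1·(18,1) + (1,0)
step 2: (341, 18)  from 17·(19,1) + (18,1)
step 3: (360, 19)  from 1·(341,18) + (19,1)
(x₁, y₁) = (360, 19);  360² − 359·19² = 1 ✓
n=2: (360,19)∘(360,19) = (360·360+359·19·19, 360·19+19·360) = (259199,13680)

360 19
259199 13680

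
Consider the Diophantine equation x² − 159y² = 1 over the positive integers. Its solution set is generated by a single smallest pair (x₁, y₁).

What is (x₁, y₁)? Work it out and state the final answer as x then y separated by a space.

1324 105

√159 → a₀=12, period (1,1,1,1,3,1,1,1,1,24); ℓ=10 even so k=9
step 0: (12, 1)  from 12·(1,0) + (0,1)
step 1: (13, 1)  from 1·(12,1) + (1,0)
step 2: (25, 2)  from 1·(13,1) + (12,1)
step 3: (38, 3)  from 1·(25,2) + (13,1)
step 4: (63, 5)  from 1·(38,3) + (25,2)
…
step 8: (807, 64)  from 1·(517,41) + (290,23)
step 9: (1324, 105)  from 1·(807,64) + (517,41)
→ (1324, 105).  Check: 1324²=1752976, 159·105²=1752975, difference 1.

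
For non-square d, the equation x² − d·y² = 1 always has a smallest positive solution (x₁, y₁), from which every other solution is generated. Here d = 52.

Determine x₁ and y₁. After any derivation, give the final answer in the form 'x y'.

[7; 4,1,2,1,4,14] for √52; ℓ=6 ⇒ convergent index 5
k=0  a_k=7  p_k/q_k = 7/1
…
k=2  a_k=1  p_k/q_k = 36/5
k=3  a_k=2  p_k/q_k = 101/14
k=4  a_k=1  p_k/q_k = 137/19
k=5  a_k=4  p_k/q_k = 649/90
fundamental: x₁=649, y₁=90  (since 421201 − 52·8100 = 1)

649 90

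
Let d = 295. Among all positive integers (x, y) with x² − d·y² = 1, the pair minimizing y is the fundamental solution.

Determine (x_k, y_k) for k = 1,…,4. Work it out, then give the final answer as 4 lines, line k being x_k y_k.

[17; 5,1,2,3,2,6,2,3,2,1,5,34] for √295; ℓ=12 ⇒ convergent index 11
a_0=17:  p_0=17·1+0=17,  q_0=17·0+1=1
a_1=5:  p_1=5·17+1=86,  q_1=5·1+0=5
a_2=1:  p_2=1·86+17=103,  q_2=1·5+1=6
a_3=2:  p_3=2·103+86=292,  q_3=2·6+5=17
…
a_5=2:  p_5=2·979+292=2250,  q_5=2·57+17=131
a_6=6:  p_6=6·2250+979=14479,  q_6=6·131+57=843
a_7=2:  p_7=2·14479+2250=31208,  q_7=2·843+131=1817
a_8=3:  p_8=3·31208+14479=108103,  q_8=3·1817+843=6294
a_9=2:  p_9=2·108103+31208=247414,  q_9=2·6294+1817=14405
a_10=1:  p_10=1·247414+108103=355517,  q_10=1·14405+6294=20699
a_11=5:  p_11=5·355517+247414=2024999,  q_11=5·20699+14405=117900
(x₁, y₁) = (2024999, 117900);  2024999² − 295·117900² = 1 ✓
(x_2, y_2) = (2024999·2024999 + 295·117900·117900, 2024999·117900 + 117900·2024999) = (8201241900001, 477494764200)
(x_3, y_3) = (2024999·8201241900001 + 295·117900·477494764200, 2024999·477494764200 + 117900·8201241900001) = (33215013292518224999, 1933852840020353700)
(x_4, y_4) = (2024999·33215013292518224999 + 295·117900·1933852840020353700, 2024999·1933852840020353700 + 117900·33215013292518224999) = (134520737404664024967600001, 7832100134376274949528400)

2024999 117900
8201241900001 477494764200
33215013292518224999 1933852840020353700
134520737404664024967600001 7832100134376274949528400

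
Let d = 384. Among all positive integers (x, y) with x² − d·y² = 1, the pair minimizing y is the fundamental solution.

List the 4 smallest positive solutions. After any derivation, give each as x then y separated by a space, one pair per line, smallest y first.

4801 245
46099201 2352490
442644523201 22588608735
4250272665676801 216895818720980

d=384: √d = [19; 1,1,2,9,2,1,1,38] (ℓ=8, even), read p_7/q_7
step 0: (19, 1)  from 19·(1,0) + (0,1)
step 1: (20, 1)  from 1·(19,1) + (1,0)
step 2: (39, 2)  from 1·(20,1) + (19,1)
step 3: (98, 5)  from 2·(39,2) + (20,1)
step 4: (921, 47)  from 9·(98,5) + (39,2)
step 5: (1940, 99)  from 2·(921,47) + (98,5)
step 6: (2861, 146)  from 1·(1940,99) + (921,47)
step 7: (4801, 245)  from 1·(2861,146) + (1940,99)
fundamental: x₁=4801, y₁=245  (since 23049601 − 384·60025 = 1)
k=2:  x_2 = 4801·4801+384·245·245 = 46099201,  y_2 = 4801·245+245·4801 = 2352490
k=3:  x_3 = 4801·46099201+384·245·2352490 = 442644523201,  y_3 = 4801·2352490+245·46099201 = 22588608735
k=4:  x_4 = 4801·442644523201+384·245·22588608735 = 4250272665676801,  y_4 = 4801·22588608735+245·442644523201 = 216895818720980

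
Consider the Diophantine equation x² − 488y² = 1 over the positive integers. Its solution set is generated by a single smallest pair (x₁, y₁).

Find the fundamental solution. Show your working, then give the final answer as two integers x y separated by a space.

243 11

√488 = [22; 11,44, …], period ℓ=2 (even) → k=1
k=0  a_k=22  p_k/q_k = 22/1
k=1  a_k=11  p_k/q_k = 243/11
→ (243, 11).  Check: 243²=59049, 488·11²=59048, difference 1.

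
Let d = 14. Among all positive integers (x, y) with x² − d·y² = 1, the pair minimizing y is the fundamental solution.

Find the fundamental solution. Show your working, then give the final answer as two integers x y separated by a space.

15 4

d=14: √d = [3; 1,2,1,6] (ℓ=4, even), read p_3/q_3
i=0: a=3 ⇒ p=3, q=1
…
i=2: a=2 ⇒ p=11, q=3
i=3: a=1 ⇒ p=15, q=4
fundamental: x₁=15, y₁=4  (since 225 − 14·16 = 1)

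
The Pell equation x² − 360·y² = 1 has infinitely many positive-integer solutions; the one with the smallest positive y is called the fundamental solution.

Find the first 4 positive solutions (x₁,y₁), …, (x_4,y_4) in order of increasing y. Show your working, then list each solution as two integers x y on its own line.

19 1
721 38
27379 1443
1039681 54796

d=360: √d = [18; 1,36] (ℓ=2, even), read p_1/q_1
i=0: a=18 ⇒ p=18, q=1
i=1: a=1 ⇒ p=19, q=1
(x₁, y₁) = (19, 1);  19² − 360·1² = 1 ✓
k=2:  x_2 = 19·19+360·1·1 = 721,  y_2 = 19·1+1·19 = 38
k=3:  x_3 = 19·721+360·1·38 = 27379,  y_3 = 19·38+1·721 = 1443
k=4:  x_4 = 19·27379+360·1·1443 = 1039681,  y_4 = 19·1443+1·27379 = 54796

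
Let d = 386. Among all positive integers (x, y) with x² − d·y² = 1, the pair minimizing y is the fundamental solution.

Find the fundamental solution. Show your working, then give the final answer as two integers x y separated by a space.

[19; 1,1,1,4,1,18,1,4,1,1,1,38] for √386; ℓ=12 ⇒ convergent index 11
i=0: a=19 ⇒ p=19, q=1
…
i=2: a=1 ⇒ p=39, q=2
i=3: a=1 ⇒ p=59, q=3
…
i=5: a=1 ⇒ p=334, q=17
i=6: a=18 ⇒ p=6287, q=320
…
i=8: a=4 ⇒ p=32771, q=1668
…
i=10: a=1 ⇒ p=72163, q=3673
i=11: a=1 ⇒ p=111555, q=5678
(x₁, y₁) = (111555, 5678);  111555² − 386·5678² = 1 ✓

111555 5678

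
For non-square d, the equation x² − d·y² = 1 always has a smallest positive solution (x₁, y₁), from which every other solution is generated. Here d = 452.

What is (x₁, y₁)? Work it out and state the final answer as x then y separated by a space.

1204353 56648

√452 → a₀=21, period (3,1,5,3,10,3,5,1,3,42); ℓ=10 even so k=9
i=0: a=21 ⇒ p=21, q=1
i=1: a=3 ⇒ p=64, q=3
…
i=4: a=3 ⇒ p=1552, q=73
…
i=6: a=3 ⇒ p=49579, q=2332
i=7: a=5 ⇒ p=263904, q=12413
i=8: a=1 ⇒ p=313483, q=14745
i=9: a=3 ⇒ p=1204353, q=56648
(x₁, y₁) = (1204353, 56648);  1204353² − 452·56648² = 1 ✓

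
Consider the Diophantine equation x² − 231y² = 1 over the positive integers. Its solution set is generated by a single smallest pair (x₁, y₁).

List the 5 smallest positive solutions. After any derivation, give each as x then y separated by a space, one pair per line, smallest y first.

76 5
11551 760
1755676 115515
266851201 17557520
40559626876 2668627525

√231 → a₀=15, period (5,30); ℓ=2 even so k=1
step 0: (15, 1)  from 15·(1,0) + (0,1)
step 1: (76, 5)  from 5·(15,1) + (1,0)
→ (76, 5).  Check: 76²=5776, 231·5²=5775, difference 1.
n=2: (76,5)∘(76,5) = (76·76+231·5·5, 76·5+5·76) = (11551,760)
n=3: (11551,760)∘(76,5) = (76·11551+231·5·760, 76·760+5·11551) = (1755676,115515)
n=4: (1755676,115515)∘(76,5) = (76·1755676+231·5·115515, 76·115515+5·1755676) = (266851201,17557520)
n=5: (266851201,17557520)∘(76,5) = (76·266851201+231·5·17557520, 76·17557520+5·266851201) = (40559626876,2668627525)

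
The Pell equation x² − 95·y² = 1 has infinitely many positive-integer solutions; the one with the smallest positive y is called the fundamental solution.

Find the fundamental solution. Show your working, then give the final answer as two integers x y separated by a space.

√95 → a₀=9, period (1,2,1,18); ℓ=4 even so k=3
a_0=9:  p_0=9·1+0=9,  q_0=9·0+1=1
…
a_2=2:  p_2=2·10+9=29,  q_2=2·1+1=3
a_3=1:  p_3=1·29+10=39,  q_3=1·3+1=4
(x₁, y₁) = (39, 4);  39² − 95·4² = 1 ✓

39 4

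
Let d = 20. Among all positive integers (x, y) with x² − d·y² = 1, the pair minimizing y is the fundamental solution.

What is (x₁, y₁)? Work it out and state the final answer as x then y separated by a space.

√20 → a₀=4, period (2,8); ℓ=2 even so k=1
i=0: a=4 ⇒ p=4, q=1
i=1: a=2 ⇒ p=9, q=2
→ (9, 2).  Check: 9²=81, 20·2²=80, difference 1.

9 2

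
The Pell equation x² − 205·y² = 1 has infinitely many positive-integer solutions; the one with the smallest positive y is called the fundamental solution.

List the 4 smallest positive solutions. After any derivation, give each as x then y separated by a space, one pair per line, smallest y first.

39689 2772
3150433441 220035816
250075105640009 17466002999676
19850461732342200961 1386416385888245712

[14; 3,6,1,4,1,6,3,28] for √205; ℓ=8 ⇒ convergent index 7
i=0: a=14 ⇒ p=14, q=1
i=1: a=3 ⇒ p=43, q=3
i=2: a=6 ⇒ p=272, q=19
i=3: a=1 ⇒ p=315, q=22
…
i=6: a=6 ⇒ p=12614, q=881
i=7: a=3 ⇒ p=39689, q=2772
(x₁, y₁) = (39689, 2772);  39689² − 205·2772² = 1 ✓
(39689+2772√205)^2 = 3150433441 + 220035816√205
(39689+2772√205)^3 = 250075105640009 + 17466002999676√205
(39689+2772√205)^4 = 19850461732342200961 + 1386416385888245712√205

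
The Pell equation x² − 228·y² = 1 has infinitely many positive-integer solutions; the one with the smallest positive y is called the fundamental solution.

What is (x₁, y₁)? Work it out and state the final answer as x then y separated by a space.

√228 = [15; 10,30, …], period ℓ=2 (even) → k=1
step 0: (15, 1)  from 15·(1,0) + (0,1)
step 1: (151, 10)  from 10·(15,1) + (1,0)
fundamental: x₁=151, y₁=10  (since 22801 − 228·100 = 1)

151 10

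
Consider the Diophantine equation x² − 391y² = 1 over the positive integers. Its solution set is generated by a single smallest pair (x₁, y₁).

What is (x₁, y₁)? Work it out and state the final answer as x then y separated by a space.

7338680 371133

d=391: √d = [19; 1,3,2,2,1,…,3,1,38] (ℓ=16, even), read p_15/q_15
a_0=19:  p_0=19·1+0=19,  q_0=19·0+1=1
…
a_2=3:  p_2=3·20+19=79,  q_2=3·1+1=4
a_3=2:  p_3=2·79+20=178,  q_3=2·4+1=9
a_4=2:  p_4=2·178+79=435,  q_4=2·9+4=22
a_5=1:  p_5=1·435+178=613,  q_5=1·22+9=31
a_6=1:  p_6=1·613+435=1048,  q_6=1·31+22=53
…
a_12=2:  p_12=2·268013+160266=696292,  q_12=2·13554+8105=35213
a_13=2:  p_13=2·696292+268013=1660597,  q_13=2·35213+13554=83980
a_14=3:  p_14=3·1660597+696292=5678083,  q_14=3·83980+35213=287153
a_15=1:  p_15=1·5678083+1660597=7338680,  q_15=1·287153+83980=371133
fundamental: x₁=7338680, y₁=371133  (since 53856224142400 − 391·137739703689 = 1)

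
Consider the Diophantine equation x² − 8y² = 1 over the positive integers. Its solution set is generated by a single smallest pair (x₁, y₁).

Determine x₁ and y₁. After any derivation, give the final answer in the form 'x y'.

d=8: √d = [2; 1,4] (ℓ=2, even), read p_1/q_1
step 0: (2, 1)  from 2·(1,0) + (0,1)
step 1: (3, 1)  from 1·(2,1) + (1,0)
→ (3, 1).  Check: 3²=9, 8·1²=8, difference 1.

3 1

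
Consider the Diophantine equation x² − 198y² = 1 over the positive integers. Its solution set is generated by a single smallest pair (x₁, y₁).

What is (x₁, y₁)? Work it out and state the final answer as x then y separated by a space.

197 14

√198 = [14; 14,28, …], period ℓ=2 (even) → k=1
a_0=14:  p_0=14·1+0=14,  q_0=14·0+1=1
a_1=14:  p_1=14·14+1=197,  q_1=14·1+0=14
→ (197, 14).  Check: 197²=38809, 198·14²=38808, difference 1.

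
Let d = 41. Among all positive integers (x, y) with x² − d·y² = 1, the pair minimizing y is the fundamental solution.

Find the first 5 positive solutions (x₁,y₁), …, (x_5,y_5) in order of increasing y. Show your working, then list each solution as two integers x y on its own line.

2049 320
8396801 1311360
34410088449 5373952960
141012534067201 22022457918720
577869330197301249 90248027176961600

[6; 2,2,12] for √41; ℓ=3 ⇒ convergent index 5
step 0: (6, 1)  from 6·(1,0) + (0,1)
…
step 2: (32, 5)  from 2·(13,2) + (6,1)
…
step 4: (826, 129)  from 2·(397,62) + (32,5)
step 5: (2049, 320)  from 2·(826,129) + (397,62)
→ (2049, 320).  Check: 2049²=4198401, 41·320²=4198400, difference 1.
n=2: (2049,320)∘(2049,320) = (2049·2049+41·320·320, 2049·320+320·2049) = (8396801,1311360)
n=3: (8396801,1311360)∘(2049,320) = (2049·8396801+41·320·1311360, 2049·1311360+320·8396801) = (34410088449,5373952960)
n=4: (34410088449,5373952960)∘(2049,320) = (2049·34410088449+41·320·5373952960, 2049·5373952960+320·34410088449) = (141012534067201,22022457918720)
n=5: (141012534067201,22022457918720)∘(2049,320) = (2049·141012534067201+41·320·22022457918720, 2049·22022457918720+320·141012534067201) = (577869330197301249,90248027176961600)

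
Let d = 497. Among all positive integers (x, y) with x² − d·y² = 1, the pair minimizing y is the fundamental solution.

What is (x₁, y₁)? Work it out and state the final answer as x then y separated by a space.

1201887 53912

d=497: √d = [22; 3,2,2,5,6,5,2,2,3,44] (ℓ=10, even), read p_9/q_9
k=0  a_k=22  p_k/q_k = 22/1
k=1  a_k=3  p_k/q_k = 67/3
k=2  a_k=2  p_k/q_k = 156/7
k=3  a_k=2  p_k/q_k = 379/17
k=4  a_k=5  p_k/q_k = 2051/92
k=5  a_k=6  p_k/q_k = 12685/569
…
k=7  a_k=2  p_k/q_k = 143637/6443
k=8  a_k=2  p_k/q_k = 352750/15823
k=9  a_k=3  p_k/q_k = 1201887/53912
→ (1201887, 53912).  Check: 1201887²=1444532360769, 497·53912²=1444532360768, difference 1.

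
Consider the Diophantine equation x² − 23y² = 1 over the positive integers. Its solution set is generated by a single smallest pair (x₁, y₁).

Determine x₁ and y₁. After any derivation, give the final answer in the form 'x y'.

24 5

d=23: √d = [4; 1,3,1,8] (ℓ=4, even), read p_3/q_3
a_0=4:  p_0=4·1+0=4,  q_0=4·0+1=1
…
a_2=3:  p_2=3·5+4=19,  q_2=3·1+1=4
a_3=1:  p_3=1·19+5=24,  q_3=1·4+1=5
fundamental: x₁=24, y₁=5  (since 576 − 23·25 = 1)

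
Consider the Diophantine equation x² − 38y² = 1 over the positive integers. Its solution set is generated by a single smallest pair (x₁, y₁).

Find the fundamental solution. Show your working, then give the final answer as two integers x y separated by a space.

√38 = [6; 6,12, …], period ℓ=2 (even) → k=1
a_0=6:  p_0=6·1+0=6,  q_0=6·0+1=1
a_1=6:  p_1=6·6+1=37,  q_1=6·1+0=6
(x₁, y₁) = (37, 6);  37² − 38·6² = 1 ✓

37 6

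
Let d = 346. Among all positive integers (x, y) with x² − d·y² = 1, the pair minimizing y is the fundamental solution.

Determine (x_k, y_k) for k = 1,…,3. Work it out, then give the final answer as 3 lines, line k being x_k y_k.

√346 = [18; 1,1,1,1,36, …], period ℓ=5 (odd) → k=9
k=0  a_k=18  p_k/q_k = 18/1
…
k=2  a_k=1  p_k/q_k = 37/2
k=3  a_k=1  p_k/q_k = 56/3
k=4  a_k=1  p_k/q_k = 93/5
k=5  a_k=36  p_k/q_k = 3404/183
k=6  a_k=1  p_k/q_k = 3497/188
k=7  a_k=1  p_k/q_k = 6901/371
k=8  a_k=1  p_k/q_k = 10398/559
k=9  a_k=1  p_k/q_k = 17299/930
→ (17299, 930).  Check: 17299²=299255401, 346·930²=299255400, difference 1.
n=2: (17299,930)∘(17299,930) = (17299·17299+346·930·930, 17299·930+930·17299) = (598510801,32176140)
n=3: (598510801,32176140)∘(17299,930) = (17299·598510801+346·930·32176140, 17299·32176140+930·598510801) = (20707276675699,1113230090790)

17299 930
598510801 32176140
20707276675699 1113230090790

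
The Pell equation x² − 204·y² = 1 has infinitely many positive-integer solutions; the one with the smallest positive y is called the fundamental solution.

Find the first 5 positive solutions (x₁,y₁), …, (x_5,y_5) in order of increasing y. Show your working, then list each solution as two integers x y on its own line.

4999 350
49980001 3499300
499700044999 34986001050
4996000999920001 349790034998600
49950017497500124999 3497200734930001750

[14; 3,1,1,6,1,1,3,28] for √204; ℓ=8 ⇒ convergent index 7
a_0=14:  p_0=14·1+0=14,  q_0=14·0+1=1
…
a_2=1:  p_2=1·43+14=57,  q_2=1·3+1=4
a_3=1:  p_3=1·57+43=100,  q_3=1·4+3=7
…
a_5=1:  p_5=1·657+100=757,  q_5=1·46+7=53
a_6=1:  p_6=1·757+657=1414,  q_6=1·53+46=99
a_7=3:  p_7=3·1414+757=4999,  q_7=3·99+53=350
fundamental: x₁=4999, y₁=350  (since 24990001 − 204·122500 = 1)
(x_2, y_2) = (4999·4999 + 204·350·350, 4999·350 + 350·4999) = (49980001, 3499300)
(x_3, y_3) = (4999·49980001 + 204·350·3499300, 4999·3499300 + 350·49980001) = (499700044999, 34986001050)
(x_4, y_4) = (4999·499700044999 + 204·350·34986001050, 4999·34986001050 + 350·499700044999) = (4996000999920001, 349790034998600)
(x_5, y_5) = (4999·4996000999920001 + 204·350·349790034998600, 4999·349790034998600 + 350·4996000999920001) = (49950017497500124999, 3497200734930001750)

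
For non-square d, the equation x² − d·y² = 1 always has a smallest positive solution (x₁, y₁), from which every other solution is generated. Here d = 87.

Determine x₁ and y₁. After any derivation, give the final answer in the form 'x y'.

[9; 3,18] for √87; ℓ=2 ⇒ convergent index 1
a_0=9:  p_0=9·1+0=9,  q_0=9·0+1=1
a_1=3:  p_1=3·9+1=28,  q_1=3·1+0=3
fundamental: x₁=28, y₁=3  (since 784 − 87·9 = 1)

28 3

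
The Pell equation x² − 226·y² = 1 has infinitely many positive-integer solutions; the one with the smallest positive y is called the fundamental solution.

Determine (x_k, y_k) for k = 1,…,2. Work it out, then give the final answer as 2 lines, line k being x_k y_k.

451 30
406801 27060

d=226: √d = [15; 30] (ℓ=1, odd), read p_1/q_1
i=0: a=15 ⇒ p=15, q=1
i=1: a=30 ⇒ p=451, q=30
fundamental: x₁=451, y₁=30  (since 203401 − 226·900 = 1)
n=2: (451,30)∘(451,30) = (451·451+226·30·30, 451·30+30·451) = (406801,27060)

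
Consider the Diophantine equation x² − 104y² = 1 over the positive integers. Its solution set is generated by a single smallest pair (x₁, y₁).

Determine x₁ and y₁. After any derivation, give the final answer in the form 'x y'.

d=104: √d = [10; 5,20] (ℓ=2, even), read p_1/q_1
a_0=10:  p_0=10·1+0=10,  q_0=10·0+1=1
a_1=5:  p_1=5·10+1=51,  q_1=5·1+0=5
fundamental: x₁=51, y₁=5  (since 2601 − 104·25 = 1)

51 5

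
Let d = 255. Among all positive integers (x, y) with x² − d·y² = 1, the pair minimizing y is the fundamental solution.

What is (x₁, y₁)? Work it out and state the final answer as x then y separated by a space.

16 1

d=255: √d = [15; 1,30] (ℓ=2, even), read p_1/q_1
i=0: a=15 ⇒ p=15, q=1
i=1: a=1 ⇒ p=16, q=1
(x₁, y₁) = (16, 1);  16² − 255·1² = 1 ✓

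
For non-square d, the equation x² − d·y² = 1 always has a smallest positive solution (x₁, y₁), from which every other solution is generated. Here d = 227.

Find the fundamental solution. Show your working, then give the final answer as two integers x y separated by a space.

[15; 15,30] for √227; ℓ=2 ⇒ convergent index 1
k=0  a_k=15  p_k/q_k = 15/1
k=1  a_k=15  p_k/q_k = 226/15
fundamental: x₁=226, y₁=15  (since 51076 − 227·225 = 1)

226 15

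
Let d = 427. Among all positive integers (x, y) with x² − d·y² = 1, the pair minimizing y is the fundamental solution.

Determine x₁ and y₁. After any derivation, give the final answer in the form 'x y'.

62 3

[20; 1,1,1,40] for √427; ℓ=4 ⇒ convergent index 3
a_0=20:  p_0=20·1+0=20,  q_0=20·0+1=1
a_1=1:  p_1=1·20+1=21,  q_1=1·1+0=1
a_2=1:  p_2=1·21+20=41,  q_2=1·1+1=2
a_3=1:  p_3=1·41+21=62,  q_3=1·2+1=3
→ (62, 3).  Check: 62²=3844, 427·3²=3843, difference 1.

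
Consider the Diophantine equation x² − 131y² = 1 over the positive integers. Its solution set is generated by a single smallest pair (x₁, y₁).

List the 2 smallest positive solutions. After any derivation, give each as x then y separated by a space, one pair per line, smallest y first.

10610 927
225144199 19670940

[11; 2,4,11,4,2,22] for √131; ℓ=6 ⇒ convergent index 5
i=0: a=11 ⇒ p=11, q=1
…
i=3: a=11 ⇒ p=1156, q=101
i=4: a=4 ⇒ p=4727, q=413
i=5: a=2 ⇒ p=10610, q=927
(x₁, y₁) = (10610, 927);  10610² − 131·927² = 1 ✓
(x_2, y_2) = (10610·10610 + 131·927·927, 10610·927 + 927·10610) = (225144199, 19670940)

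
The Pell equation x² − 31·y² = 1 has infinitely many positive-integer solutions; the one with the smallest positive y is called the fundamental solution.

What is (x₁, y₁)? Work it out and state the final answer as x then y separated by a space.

1520 273

√31 → a₀=5, period (1,1,3,5,3,1,1,10); ℓ=8 even so k=7
step 0: (5, 1)  from 5·(1,0) + (0,1)
…
step 3: (39, 7)  from 3·(11,2) + (6,1)
step 4: (206, 37)  from 5·(39,7) + (11,2)
…
step 6: (863, 155)  from 1·(657,118) + (206,37)
step 7: (1520, 273)  from 1·(863,155) + (657,118)
→ (1520, 273).  Check: 1520²=2310400, 31·273²=2310399, difference 1.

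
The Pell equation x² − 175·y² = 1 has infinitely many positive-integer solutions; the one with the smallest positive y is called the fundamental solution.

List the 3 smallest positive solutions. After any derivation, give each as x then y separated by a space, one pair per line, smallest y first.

2024 153
8193151 619344
33165873224 2507104359

√175 → a₀=13, period (4,2,1,2,4,26); ℓ=6 even so k=5
step 0: (13, 1)  from 13·(1,0) + (0,1)
step 1: (53, 4)  from 4·(13,1) + (1,0)
step 2: (119, 9)  from 2·(53,4) + (13,1)
step 3: (172, 13)  from 1·(119,9) + (53,4)
step 4: (463, 35)  from 2·(172,13) + (119,9)
step 5: (2024, 153)  from 4·(463,35) + (172,13)
fundamental: x₁=2024, y₁=153  (since 4096576 − 175·23409 = 1)
k=2:  x_2 = 2024·2024+175·153·153 = 8193151,  y_2 = 2024·153+153·2024 = 619344
k=3:  x_3 = 2024·8193151+175·153·619344 = 33165873224,  y_3 = 2024·619344+153·8193151 = 2507104359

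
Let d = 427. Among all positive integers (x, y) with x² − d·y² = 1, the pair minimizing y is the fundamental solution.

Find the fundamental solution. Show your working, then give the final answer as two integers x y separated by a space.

62 3

[20; 1,1,1,40] for √427; ℓ=4 ⇒ convergent index 3
i=0: a=20 ⇒ p=20, q=1
…
i=2: a=1 ⇒ p=41, q=2
i=3: a=1 ⇒ p=62, q=3
(x₁, y₁) = (62, 3);  62² − 427·3² = 1 ✓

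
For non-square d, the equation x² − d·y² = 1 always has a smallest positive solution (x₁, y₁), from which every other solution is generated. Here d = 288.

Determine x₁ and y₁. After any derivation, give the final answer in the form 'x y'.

[16; 1,32] for √288; ℓ=2 ⇒ convergent index 1
k=0  a_k=16  p_k/q_k = 16/1
k=1  a_k=1  p_k/q_k = 17/1
(x₁, y₁) = (17, 1);  17² − 288·1² = 1 ✓

17 1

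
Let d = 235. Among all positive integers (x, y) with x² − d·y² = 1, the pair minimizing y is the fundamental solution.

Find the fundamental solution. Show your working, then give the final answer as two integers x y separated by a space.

d=235: √d = [15; 3,30] (ℓ=2, even), read p_1/q_1
a_0=15:  p_0=15·1+0=15,  q_0=15·0+1=1
a_1=3:  p_1=3·15+1=46,  q_1=3·1+0=3
(x₁, y₁) = (46, 3);  46² − 235·3² = 1 ✓

46 3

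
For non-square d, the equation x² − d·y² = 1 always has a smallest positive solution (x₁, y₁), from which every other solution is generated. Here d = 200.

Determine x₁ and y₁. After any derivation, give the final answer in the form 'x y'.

99 7

[14; 7,28] for √200; ℓ=2 ⇒ convergent index 1
step 0: (14, 1)  from 14·(1,0) + (0,1)
step 1: (99, 7)  from 7·(14,1) + (1,0)
→ (99, 7).  Check: 99²=9801, 200·7²=9800, difference 1.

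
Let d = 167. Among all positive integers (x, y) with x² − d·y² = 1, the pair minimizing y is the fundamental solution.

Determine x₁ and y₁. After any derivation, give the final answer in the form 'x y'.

√167 → a₀=12, period (1,11,1,24); ℓ=4 even so k=3
step 0: (12, 1)  from 12·(1,0) + (0,1)
step 1: (13, 1)  from 1·(12,1) + (1,0)
step 2: (155, 12)  from 11·(13,1) + (12,1)
step 3: (168, 13)  from 1·(155,12) + (13,1)
fundamental: x₁=168, y₁=13  (since 28224 − 167·169 = 1)

168 13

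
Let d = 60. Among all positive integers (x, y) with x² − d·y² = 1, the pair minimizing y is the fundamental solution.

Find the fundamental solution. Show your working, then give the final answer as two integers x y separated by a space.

31 4

d=60: √d = [7; 1,2,1,14] (ℓ=4, even), read p_3/q_3
k=0  a_k=7  p_k/q_k = 7/1
…
k=2  a_k=2  p_k/q_k = 23/3
k=3  a_k=1  p_k/q_k = 31/4
(x₁, y₁) = (31, 4);  31² − 60·4² = 1 ✓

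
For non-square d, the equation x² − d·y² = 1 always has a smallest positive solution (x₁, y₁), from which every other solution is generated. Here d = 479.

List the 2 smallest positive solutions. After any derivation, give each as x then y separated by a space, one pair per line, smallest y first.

2989440 136591
17873503027199 816661198080

√479 → a₀=21, period (1,7,1,3,2,21,2,3,1,7,1,42); ℓ=12 even so k=11
k=0  a_k=21  p_k/q_k = 21/1
…
k=3  a_k=1  p_k/q_k = 197/9
…
k=9  a_k=1  p_k/q_k = 340591/15562
k=10  a_k=7  p_k/q_k = 2648849/121029
k=11  a_k=1  p_k/q_k = 2989440/136591
fundamental: x₁=2989440, y₁=136591  (since 8936751513600 − 479·18657101281 = 1)
(x_2, y_2) = (2989440·2989440 + 479·136591·136591, 2989440·136591 + 136591·2989440) = (17873503027199, 816661198080)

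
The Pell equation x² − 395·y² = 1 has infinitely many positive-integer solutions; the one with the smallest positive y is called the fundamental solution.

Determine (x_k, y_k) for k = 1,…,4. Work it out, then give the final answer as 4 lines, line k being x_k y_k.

√395 → a₀=19, period (1,6,1,38); ℓ=4 even so k=3
k=0  a_k=19  p_k/q_k = 19/1
k=1  a_k=1  p_k/q_k = 20/1
k=2  a_k=6  p_k/q_k = 139/7
k=3  a_k=1  p_k/q_k = 159/8
(x₁, y₁) = (159, 8);  159² − 395·8² = 1 ✓
k=2:  x_2 = 159·159+395·8·8 = 50561,  y_2 = 159·8+8·159 = 2544
k=3:  x_3 = 159·50561+395·8·2544 = 16078239,  y_3 = 159·2544+8·50561 = 808984
k=4:  x_4 = 159·16078239+395·8·808984 = 5112829441,  y_4 = 159·808984+8·16078239 = 257254368

159 8
50561 2544
16078239 808984
5112829441 257254368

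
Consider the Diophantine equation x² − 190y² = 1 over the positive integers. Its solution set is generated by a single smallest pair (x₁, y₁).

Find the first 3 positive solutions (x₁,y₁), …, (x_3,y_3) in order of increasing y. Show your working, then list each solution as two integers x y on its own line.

√190 = [13; 1,3,1,1,1,…,3,1,26, …], period ℓ=14 (even) → k=13
step 0: (13, 1)  from 13·(1,0) + (0,1)
…
step 2: (55, 4)  from 3·(14,1) + (13,1)
step 3: (69, 5)  from 1·(55,4) + (14,1)
step 4: (124, 9)  from 1·(69,5) + (55,4)
step 5: (193, 14)  from 1·(124,9) + (69,5)
step 6: (510, 37)  from 2·(193,14) + (124,9)
step 7: (1213, 88)  from 2·(510,37) + (193,14)
step 8: (2936, 213)  from 2·(1213,88) + (510,37)
step 9: (4149, 301)  from 1·(2936,213) + (1213,88)
step 10: (7085, 514)  from 1·(4149,301) + (2936,213)
step 11: (11234, 815)  from 1·(7085,514) + (4149,301)
step 12: (40787, 2959)  from 3·(11234,815) + (7085,514)
step 13: (52021, 3774)  from 1·(40787,2959) + (11234,815)
fundamental: x₁=52021, y₁=3774  (since 2706184441 − 190·14243076 = 1)
n=2: (52021,3774)∘(52021,3774) = (52021·52021+190·3774·3774, 52021·3774+3774·52021) = (5412368881,392654508)
n=3: (5412368881,392654508)∘(52021,3774) = (52021·5412368881+190·3774·392654508, 52021·392654508+3774·5412368881) = (563113683064981,40852560317562)

52021 3774
5412368881 392654508
563113683064981 40852560317562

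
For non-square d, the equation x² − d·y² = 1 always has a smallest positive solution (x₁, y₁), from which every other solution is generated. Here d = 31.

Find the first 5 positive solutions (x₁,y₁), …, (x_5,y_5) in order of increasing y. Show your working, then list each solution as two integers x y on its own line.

1520 273
4620799 829920
14047227440 2522956527
42703566796801 7669787012160
129818829015047600 23316149994009873

d=31: √d = [5; 1,1,3,5,3,1,1,10] (ℓ=8, even), read p_7/q_7
k=0  a_k=5  p_k/q_k = 5/1
k=1  a_k=1  p_k/q_k = 6/1
k=2  a_k=1  p_k/q_k = 11/2
…
k=5  a_k=3  p_k/q_k = 657/118
k=6  a_k=1  p_k/q_k = 863/155
k=7  a_k=1  p_k/q_k = 1520/273
(x₁, y₁) = (1520, 273);  1520² − 31·273² = 1 ✓
(x_2, y_2) = (1520·1520 + 31·273·273, 1520·273 + 273·1520) = (4620799, 829920)
(x_3, y_3) = (1520·4620799 + 31·273·829920, 1520·829920 + 273·4620799) = (14047227440, 2522956527)
(x_4, y_4) = (1520·14047227440 + 31·273·2522956527, 1520·2522956527 + 273·14047227440) = (42703566796801, 7669787012160)
(x_5, y_5) = (1520·42703566796801 + 31·273·7669787012160, 1520·7669787012160 + 273·42703566796801) = (129818829015047600, 23316149994009873)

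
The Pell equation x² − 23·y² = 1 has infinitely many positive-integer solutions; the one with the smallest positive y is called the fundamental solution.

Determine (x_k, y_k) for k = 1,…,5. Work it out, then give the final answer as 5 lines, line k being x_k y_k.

24 5
1151 240
55224 11515
2649601 552480
127125624 26507525

d=23: √d = [4; 1,3,1,8] (ℓ=4, even), read p_3/q_3
k=0  a_k=4  p_k/q_k = 4/1
…
k=2  a_k=3  p_k/q_k = 19/4
k=3  a_k=1  p_k/q_k = 24/5
(x₁, y₁) = (24, 5);  24² − 23·5² = 1 ✓
n=2: (24,5)∘(24,5) = (24·24+23·5·5, 24·5+5·24) = (1151,240)
n=3: (1151,240)∘(24,5) = (24·1151+23·5·240, 24·240+5·1151) = (55224,11515)
n=4: (55224,11515)∘(24,5) = (24·55224+23·5·11515, 24·11515+5·55224) = (2649601,552480)
n=5: (2649601,552480)∘(24,5) = (24·2649601+23·5·552480, 24·552480+5·2649601) = (127125624,26507525)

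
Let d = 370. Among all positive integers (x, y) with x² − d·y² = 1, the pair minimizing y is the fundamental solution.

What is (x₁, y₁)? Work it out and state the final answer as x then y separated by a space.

√370 = [19; 4,4,38, …], period ℓ=3 (odd) → k=5
k=0  a_k=19  p_k/q_k = 19/1
…
k=2  a_k=4  p_k/q_k = 327/17
…
k=4  a_k=4  p_k/q_k = 50339/2617
k=5  a_k=4  p_k/q_k = 213859/11118
fundamental: x₁=213859, y₁=11118  (since 45735671881 − 370·123609924 = 1)

213859 11118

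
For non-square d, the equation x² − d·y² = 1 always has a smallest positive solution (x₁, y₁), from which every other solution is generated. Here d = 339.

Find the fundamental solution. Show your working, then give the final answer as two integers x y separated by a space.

97970 5321

[18; 2,2,2,1,17,1,2,2,2,36] for √339; ℓ=10 ⇒ convergent index 9
a_0=18:  p_0=18·1+0=18,  q_0=18·0+1=1
a_1=2:  p_1=2·18+1=37,  q_1=2·1+0=2
…
a_3=2:  p_3=2·92+37=221,  q_3=2·5+2=12
a_4=1:  p_4=1·221+92=313,  q_4=1·12+5=17
a_5=17:  p_5=17·313+221=5542,  q_5=17·17+12=301
a_6=1:  p_6=1·5542+313=5855,  q_6=1·301+17=318
a_7=2:  p_7=2·5855+5542=17252,  q_7=2·318+301=937
a_8=2:  p_8=2·17252+5855=40359,  q_8=2·937+318=2192
a_9=2:  p_9=2·40359+17252=97970,  q_9=2·2192+937=5321
(x₁, y₁) = (97970, 5321);  97970² − 339·5321² = 1 ✓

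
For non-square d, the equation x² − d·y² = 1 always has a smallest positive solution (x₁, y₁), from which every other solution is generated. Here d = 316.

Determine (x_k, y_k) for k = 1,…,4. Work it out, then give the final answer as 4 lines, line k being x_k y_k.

[17; 1,3,2,8,2,3,1,34] for √316; ℓ=8 ⇒ convergent index 7
step 0: (17, 1)  from 17·(1,0) + (0,1)
step 1: (18, 1)  from 1·(17,1) + (1,0)
…
step 4: (1351, 76)  from 8·(160,9) + (71,4)
step 5: (2862, 161)  from 2·(1351,76) + (160,9)
step 6: (9937, 559)  from 3·(2862,161) + (1351,76)
step 7: (12799, 720)  from 1·(9937,559) + (2862,161)
fundamental: x₁=12799, y₁=720  (since 163814401 − 316·518400 = 1)
(x_2, y_2) = (12799·12799 + 316·720·720, 12799·720 + 720·12799) = (327628801, 18430560)
(x_3, y_3) = (12799·327628801 + 316·720·18430560, 12799·18430560 + 720·327628801) = (8386642035199, 471785474160)
(x_4, y_4) = (12799·8386642035199 + 316·720·471785474160, 12799·471785474160 + 720·8386642035199) = (214681262489395201, 12076764549117120)

12799 720
327628801 18430560
8386642035199 471785474160
214681262489395201 12076764549117120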